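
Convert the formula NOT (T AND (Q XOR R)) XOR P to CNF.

NOT (T AND (Q XOR R)) XOR P
≡ (NOT (T AND (Q XOR R)) OR P) AND NOT (NOT (T AND (Q XOR R)) AND P)   [expand XOR]
≡ (NOT (T AND (Q OR R) AND NOT (Q AND R)) OR P) AND NOT (NOT (T AND (Q XOR R)) AND P)   [expand XOR]
≡ (NOT (T AND (Q OR R) AND NOT (Q AND R)) OR P) AND NOT (NOT (T AND (Q OR R) AND NOT (Q AND R)) AND P)   [expand XOR]
≡ (NOT T OR NOT (Q OR R) OR NOT NOT (Q AND R) OR P) AND NOT (NOT (T AND (Q OR R) AND NOT (Q AND R)) AND P)   [De Morgan]
≡ (NOT T OR (NOT Q AND NOT R) OR NOT NOT (Q AND R) OR P) AND NOT (NOT (T AND (Q OR R) AND NOT (Q AND R)) AND P)   [De Morgan]
≡ (NOT T OR (NOT Q AND NOT R) OR (Q AND R) OR P) AND NOT (NOT (T AND (Q OR R) AND NOT (Q AND R)) AND P)   [double negation]
≡ (NOT T OR (NOT Q AND NOT R) OR (Q AND R) OR P) AND (NOT NOT (T AND (Q OR R) AND NOT (Q AND R)) OR NOT P)   [De Morgan]
≡ (NOT T OR (NOT Q AND NOT R) OR (Q AND R) OR P) AND ((T AND (Q OR R) AND NOT (Q AND R)) OR NOT P)   [double negation]
≡ (NOT T OR (NOT Q AND NOT R) OR (Q AND R) OR P) AND ((T AND (Q OR R) AND (NOT Q OR NOT R)) OR NOT P)   [De Morgan]
≡ (NOT T OR NOT Q OR Q OR P) AND (NOT T OR NOT Q OR R OR P) AND (NOT T OR NOT R OR Q OR P) AND (NOT T OR NOT R OR R OR P) AND (T OR NOT P) AND (Q OR R OR NOT P) AND (NOT Q OR NOT R OR NOT P)   [distribute OR over AND]
≡ (NOT T OR NOT Q OR R OR P) AND (NOT T OR NOT R OR Q OR P) AND (T OR NOT P) AND (Q OR R OR NOT P) AND (NOT Q OR NOT R OR NOT P)   [simplify]

(NOT T OR NOT Q OR R OR P) AND (NOT T OR NOT R OR Q OR P) AND (T OR NOT P) AND (Q OR R OR NOT P) AND (NOT Q OR NOT R OR NOT P)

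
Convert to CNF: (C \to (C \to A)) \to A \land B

(C \lor A) \land (C \lor B) \land (\lnot A \lor B)

(C \to (C \to A)) \to A \land B
≡ \lnot (C \to (C \to A)) \lor A \land B   — eliminate \to
≡ \lnot (\lnot C \lor (C \to A)) \lor A \land B   — eliminate \to
≡ \lnot (\lnot C \lor \lnot C \lor A) \lor A \land B   — eliminate \to
≡ \lnot \lnot C \land \lnot \lnot C \land \lnot A \lor A \land B   — De Morgan
≡ C \land \lnot \lnot C \land \lnot A \lor A \land B   — double negation
≡ C \land C \land \lnot A \lor A \land B   — double negation
≡ (C \lor A) \land (C \lor B) \land (C \lor A) \land (C \lor B) \land (\lnot A \lor A) \land (\lnot A \lor B)   — distribute \lor over \land
≡ (C \lor A) \land (C \lor B) \land (\lnot A \lor B)   — simplify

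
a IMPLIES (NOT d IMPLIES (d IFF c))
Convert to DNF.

a IMPLIES (NOT d IMPLIES (d IFF c))
⇔ NOT a OR (NOT d IMPLIES (d IFF c))   [eliminate IMPLIES]
⇔ NOT a OR NOT NOT d OR (d IFF c)   [eliminate IMPLIES]
⇔ NOT a OR NOT NOT d OR ((d IMPLIES c) AND (c IMPLIES d))   [eliminate IFF]
⇔ NOT a OR NOT NOT d OR ((NOT d OR c) AND (c IMPLIES d))   [eliminate IMPLIES]
⇔ NOT a OR NOT NOT d OR ((NOT d OR c) AND (NOT c OR d))   [eliminate IMPLIES]
⇔ NOT a OR d OR ((NOT d OR c) AND (NOT c OR d))   [double negation]
⇔ NOT a OR d OR (NOT d AND NOT c) OR (NOT d AND d) OR (c AND NOT c) OR (c AND d)   [distribute AND over OR]
⇔ NOT a OR d OR (NOT d AND NOT c)   [simplify]

NOT a OR d OR (NOT d AND NOT c)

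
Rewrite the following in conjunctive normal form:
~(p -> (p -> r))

p & ~r

~(p -> (p -> r))
= ~(~p | (p -> r))   [eliminate ->]
= ~(~p | ~p | r)   [eliminate ->]
= ~~p & ~~p & ~r   [De Morgan]
= p & ~~p & ~r   [double negation]
= p & p & ~r   [double negation]
= p & ~r   [simplify]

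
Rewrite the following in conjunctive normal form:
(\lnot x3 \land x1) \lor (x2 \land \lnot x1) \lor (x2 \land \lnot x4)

(\lnot x3 \land x1) \lor (x2 \land \lnot x1) \lor (x2 \land \lnot x4)
⇔ (\lnot x3 \lor x2 \lor x2) \land (\lnot x3 \lor x2 \lor \lnot x4) \land (\lnot x3 \lor \lnot x1 \lor x2) \land (\lnot x3 \lor \lnot x1 \lor \lnot x4) \land (x1 \lor x2 \lor x2) \land (x1 \lor x2 \lor \lnot x4) \land (x1 \lor \lnot x1 \lor x2) \land (x1 \lor \lnot x1 \lor \lnot x4)   — distribute \lor over \land
⇔ (\lnot x3 \lor x2) \land (\lnot x3 \lor \lnot x1 \lor \lnot x4) \land (x1 \lor x2)   — simplify

(\lnot x3 \lor x2) \land (\lnot x3 \lor \lnot x1 \lor \lnot x4) \land (x1 \lor x2)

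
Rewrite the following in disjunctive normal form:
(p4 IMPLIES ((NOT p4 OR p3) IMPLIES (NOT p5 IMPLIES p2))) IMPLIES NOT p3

(p4 IMPLIES ((NOT p4 OR p3) IMPLIES (NOT p5 IMPLIES p2))) IMPLIES NOT p3
= NOT (p4 IMPLIES ((NOT p4 OR p3) IMPLIES (NOT p5 IMPLIES p2))) OR NOT p3   — eliminate IMPLIES
= NOT (NOT p4 OR ((NOT p4 OR p3) IMPLIES (NOT p5 IMPLIES p2))) OR NOT p3   — eliminate IMPLIES
= NOT (NOT p4 OR NOT (NOT p4 OR p3) OR (NOT p5 IMPLIES p2)) OR NOT p3   — eliminate IMPLIES
= NOT (NOT p4 OR NOT (NOT p4 OR p3) OR NOT NOT p5 OR p2) OR NOT p3   — eliminate IMPLIES
= (NOT NOT p4 AND NOT NOT (NOT p4 OR p3) AND NOT NOT NOT p5 AND NOT p2) OR NOT p3   — De Morgan
= (p4 AND NOT NOT (NOT p4 OR p3) AND NOT NOT NOT p5 AND NOT p2) OR NOT p3   — double negation
= (p4 AND (NOT p4 OR p3) AND NOT NOT NOT p5 AND NOT p2) OR NOT p3   — double negation
= (p4 AND (NOT p4 OR p3) AND NOT p5 AND NOT p2) OR NOT p3   — double negation
= (p4 AND NOT p4 AND NOT p5 AND NOT p2) OR (p4 AND p3 AND NOT p5 AND NOT p2) OR NOT p3   — distribute AND over OR
= (p4 AND p3 AND NOT p5 AND NOT p2) OR NOT p3   — simplify

(p4 AND p3 AND NOT p5 AND NOT p2) OR NOT p3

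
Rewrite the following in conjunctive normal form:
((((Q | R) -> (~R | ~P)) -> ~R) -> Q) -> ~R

((((Q | R) -> (~R | ~P)) -> ~R) -> Q) -> ~R
≡ ~((((Q | R) -> (~R | ~P)) -> ~R) -> Q) | ~R   [eliminate ->]
≡ ~(~(((Q | R) -> (~R | ~P)) -> ~R) | Q) | ~R   [eliminate ->]
≡ ~(~(~((Q | R) -> (~R | ~P)) | ~R) | Q) | ~R   [eliminate ->]
≡ ~(~(~(~(Q | R) | ~R | ~P) | ~R) | Q) | ~R   [eliminate ->]
≡ (~~(~(~(Q | R) | ~R | ~P) | ~R) & ~Q) | ~R   [De Morgan]
≡ ((~(~(Q | R) | ~R | ~P) | ~R) & ~Q) | ~R   [double negation]
≡ (((~~(Q | R) & ~~R & ~~P) | ~R) & ~Q) | ~R   [De Morgan]
≡ ((((Q | R) & ~~R & ~~P) | ~R) & ~Q) | ~R   [double negation]
≡ ((((Q | R) & R & ~~P) | ~R) & ~Q) | ~R   [double negation]
≡ ((((Q | R) & R & P) | ~R) & ~Q) | ~R   [double negation]
≡ (Q | R | ~R | ~R) & (R | ~R | ~R) & (P | ~R | ~R) & (~Q | ~R)   [distribute | over &]
≡ (P | ~R) & (~Q | ~R)   [simplify]

(P | ~R) & (~Q | ~R)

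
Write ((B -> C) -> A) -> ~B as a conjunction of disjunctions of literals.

(~B | C) & (~A | ~B)

((B -> C) -> A) -> ~B
≡ ~((B -> C) -> A) | ~B   [eliminate ->]
≡ ~(~(B -> C) | A) | ~B   [eliminate ->]
≡ ~(~(~B | C) | A) | ~B   [eliminate ->]
≡ (~~(~B | C) & ~A) | ~B   [De Morgan]
≡ ((~B | C) & ~A) | ~B   [double negation]
≡ (~B | C | ~B) & (~A | ~B)   [distribute | over &]
≡ (~B | C) & (~A | ~B)   [simplify]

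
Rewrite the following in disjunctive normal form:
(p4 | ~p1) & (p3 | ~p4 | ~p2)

(p4 | ~p1) & (p3 | ~p4 | ~p2)
⇔ (p4 & p3) | (p4 & ~p4) | (p4 & ~p2) | (~p1 & p3) | (~p1 & ~p4) | (~p1 & ~p2)   [distribute & over |]
⇔ (p4 & p3) | (p4 & ~p2) | (~p1 & p3) | (~p1 & ~p4) | (~p1 & ~p2)   [simplify]

(p4 & p3) | (p4 & ~p2) | (~p1 & p3) | (~p1 & ~p4) | (~p1 & ~p2)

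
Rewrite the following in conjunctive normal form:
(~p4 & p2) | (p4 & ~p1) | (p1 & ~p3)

(~p4 & p2) | (p4 & ~p1) | (p1 & ~p3)
≡ (~p4 | p4 | p1) & (~p4 | p4 | ~p3) & (~p4 | ~p1 | p1) & (~p4 | ~p1 | ~p3) & (p2 | p4 | p1) & (p2 | p4 | ~p3) & (p2 | ~p1 | p1) & (p2 | ~p1 | ~p3)   — distribute | over &
≡ (~p4 | ~p1 | ~p3) & (p2 | p4 | p1) & (p2 | p4 | ~p3) & (p2 | ~p1 | ~p3)   — simplify

(~p4 | ~p1 | ~p3) & (p2 | p4 | p1) & (p2 | p4 | ~p3) & (p2 | ~p1 | ~p3)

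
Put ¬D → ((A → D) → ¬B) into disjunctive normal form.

¬D → ((A → D) → ¬B)
≡ ¬¬D ∨ ((A → D) → ¬B)   (eliminate →)
≡ ¬¬D ∨ ¬(A → D) ∨ ¬B   (eliminate →)
≡ ¬¬D ∨ ¬(¬A ∨ D) ∨ ¬B   (eliminate →)
≡ D ∨ ¬(¬A ∨ D) ∨ ¬B   (double negation)
≡ D ∨ (¬¬A ∧ ¬D) ∨ ¬B   (De Morgan)
≡ D ∨ (A ∧ ¬D) ∨ ¬B   (double negation)

D ∨ (A ∧ ¬D) ∨ ¬B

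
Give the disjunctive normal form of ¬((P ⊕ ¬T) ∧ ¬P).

(¬P ∧ T) ∨ P

¬((P ⊕ ¬T) ∧ ¬P)
⇔ ¬(((P ∧ ¬¬T) ∨ (¬P ∧ ¬T)) ∧ ¬P)   — expand ⊕
⇔ ¬((P ∧ ¬¬T) ∨ (¬P ∧ ¬T)) ∨ ¬¬P   — De Morgan
⇔ (¬(P ∧ ¬¬T) ∧ ¬(¬P ∧ ¬T)) ∨ ¬¬P   — De Morgan
⇔ ((¬P ∨ ¬¬¬T) ∧ ¬(¬P ∧ ¬T)) ∨ ¬¬P   — De Morgan
⇔ ((¬P ∨ ¬T) ∧ ¬(¬P ∧ ¬T)) ∨ ¬¬P   — double negation
⇔ ((¬P ∨ ¬T) ∧ (¬¬P ∨ ¬¬T)) ∨ ¬¬P   — De Morgan
⇔ ((¬P ∨ ¬T) ∧ (P ∨ ¬¬T)) ∨ ¬¬P   — double negation
⇔ ((¬P ∨ ¬T) ∧ (P ∨ T)) ∨ ¬¬P   — double negation
⇔ ((¬P ∨ ¬T) ∧ (P ∨ T)) ∨ P   — double negation
⇔ (¬P ∧ P) ∨ (¬P ∧ T) ∨ (¬T ∧ P) ∨ (¬T ∧ T) ∨ P   — distribute ∧ over ∨
⇔ (¬P ∧ T) ∨ P   — simplify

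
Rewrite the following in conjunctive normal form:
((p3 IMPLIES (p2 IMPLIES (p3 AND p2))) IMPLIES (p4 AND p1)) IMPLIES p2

((p3 IMPLIES (p2 IMPLIES (p3 AND p2))) IMPLIES (p4 AND p1)) IMPLIES p2
≡ NOT ((p3 IMPLIES (p2 IMPLIES (p3 AND p2))) IMPLIES (p4 AND p1)) OR p2   [eliminate IMPLIES]
≡ NOT (NOT (p3 IMPLIES (p2 IMPLIES (p3 AND p2))) OR (p4 AND p1)) OR p2   [eliminate IMPLIES]
≡ NOT (NOT (NOT p3 OR (p2 IMPLIES (p3 AND p2))) OR (p4 AND p1)) OR p2   [eliminate IMPLIES]
≡ NOT (NOT (NOT p3 OR NOT p2 OR (p3 AND p2)) OR (p4 AND p1)) OR p2   [eliminate IMPLIES]
≡ (NOT NOT (NOT p3 OR NOT p2 OR (p3 AND p2)) AND NOT (p4 AND p1)) OR p2   [De Morgan]
≡ ((NOT p3 OR NOT p2 OR (p3 AND p2)) AND NOT (p4 AND p1)) OR p2   [double negation]
≡ ((NOT p3 OR NOT p2 OR (p3 AND p2)) AND (NOT p4 OR NOT p1)) OR p2   [De Morgan]
≡ (NOT p3 OR NOT p2 OR p3 OR p2) AND (NOT p3 OR NOT p2 OR p2 OR p2) AND (NOT p4 OR NOT p1 OR p2)   [distribute OR over AND]
≡ NOT p4 OR NOT p1 OR p2   [simplify]

NOT p4 OR NOT p1 OR p2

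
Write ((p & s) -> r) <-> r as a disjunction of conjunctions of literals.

(p & s & ~r) | r

((p & s) -> r) <-> r
⇔ (((p & s) -> r) -> r) & (r -> ((p & s) -> r))   (eliminate <->)
⇔ (~((p & s) -> r) | r) & (r -> ((p & s) -> r))   (eliminate ->)
⇔ (~(~(p & s) | r) | r) & (r -> ((p & s) -> r))   (eliminate ->)
⇔ (~(~(p & s) | r) | r) & (~r | ((p & s) -> r))   (eliminate ->)
⇔ (~(~(p & s) | r) | r) & (~r | ~(p & s) | r)   (eliminate ->)
⇔ ((~~(p & s) & ~r) | r) & (~r | ~(p & s) | r)   (De Morgan)
⇔ ((p & s & ~r) | r) & (~r | ~(p & s) | r)   (double negation)
⇔ ((p & s & ~r) | r) & (~r | ~p | ~s | r)   (De Morgan)
⇔ (p & s & ~r & ~r) | (p & s & ~r & ~p) | (p & s & ~r & ~s) | (p & s & ~r & r) | (r & ~r) | (r & ~p) | (r & ~s) | (r & r)   (distribute & over |)
⇔ (p & s & ~r) | r   (simplify)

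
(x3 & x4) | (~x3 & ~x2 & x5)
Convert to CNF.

(x3 | ~x2) & (x3 | x5) & (x4 | ~x3) & (x4 | ~x2) & (x4 | x5)

(x3 & x4) | (~x3 & ~x2 & x5)
≡ (x3 | ~x3) & (x3 | ~x2) & (x3 | x5) & (x4 | ~x3) & (x4 | ~x2) & (x4 | x5)   [distribute | over &]
≡ (x3 | ~x2) & (x3 | x5) & (x4 | ~x3) & (x4 | ~x2) & (x4 | x5)   [simplify]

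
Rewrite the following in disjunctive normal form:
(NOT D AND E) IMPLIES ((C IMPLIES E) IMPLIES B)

D OR NOT E OR B

(NOT D AND E) IMPLIES ((C IMPLIES E) IMPLIES B)
⇔ NOT (NOT D AND E) OR ((C IMPLIES E) IMPLIES B)   — eliminate IMPLIES
⇔ NOT (NOT D AND E) OR NOT (C IMPLIES E) OR B   — eliminate IMPLIES
⇔ NOT (NOT D AND E) OR NOT (NOT C OR E) OR B   — eliminate IMPLIES
⇔ NOT NOT D OR NOT E OR NOT (NOT C OR E) OR B   — De Morgan
⇔ D OR NOT E OR NOT (NOT C OR E) OR B   — double negation
⇔ D OR NOT E OR (NOT NOT C AND NOT E) OR B   — De Morgan
⇔ D OR NOT E OR (C AND NOT E) OR B   — double negation
⇔ D OR NOT E OR B   — simplify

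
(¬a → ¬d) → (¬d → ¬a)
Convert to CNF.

¬a ∨ d

(¬a → ¬d) → (¬d → ¬a)
⇔ ¬(¬a → ¬d) ∨ (¬d → ¬a)   [eliminate →]
⇔ ¬(¬¬a ∨ ¬d) ∨ (¬d → ¬a)   [eliminate →]
⇔ ¬(¬¬a ∨ ¬d) ∨ ¬¬d ∨ ¬a   [eliminate →]
⇔ (¬¬¬a ∧ ¬¬d) ∨ ¬¬d ∨ ¬a   [De Morgan]
⇔ (¬a ∧ ¬¬d) ∨ ¬¬d ∨ ¬a   [double negation]
⇔ (¬a ∧ d) ∨ ¬¬d ∨ ¬a   [double negation]
⇔ (¬a ∧ d) ∨ d ∨ ¬a   [double negation]
⇔ (¬a ∨ d ∨ ¬a) ∧ (d ∨ d ∨ ¬a)   [distribute ∨ over ∧]
⇔ ¬a ∨ d   [simplify]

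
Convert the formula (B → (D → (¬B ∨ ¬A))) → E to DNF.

(B → (D → (¬B ∨ ¬A))) → E
≡ ¬(B → (D → (¬B ∨ ¬A))) ∨ E   (eliminate →)
≡ ¬(¬B ∨ (D → (¬B ∨ ¬A))) ∨ E   (eliminate →)
≡ ¬(¬B ∨ ¬D ∨ ¬B ∨ ¬A) ∨ E   (eliminate →)
≡ (¬¬B ∧ ¬¬D ∧ ¬¬B ∧ ¬¬A) ∨ E   (De Morgan)
≡ (B ∧ ¬¬D ∧ ¬¬B ∧ ¬¬A) ∨ E   (double negation)
≡ (B ∧ D ∧ ¬¬B ∧ ¬¬A) ∨ E   (double negation)
≡ (B ∧ D ∧ B ∧ ¬¬A) ∨ E   (double negation)
≡ (B ∧ D ∧ B ∧ A) ∨ E   (double negation)
≡ (B ∧ D ∧ A) ∨ E   (simplify)

(B ∧ D ∧ A) ∨ E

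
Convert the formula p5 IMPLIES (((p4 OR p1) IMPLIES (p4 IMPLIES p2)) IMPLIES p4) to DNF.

NOT p5 OR p4

p5 IMPLIES (((p4 OR p1) IMPLIES (p4 IMPLIES p2)) IMPLIES p4)
⇔ NOT p5 OR (((p4 OR p1) IMPLIES (p4 IMPLIES p2)) IMPLIES p4)   [eliminate IMPLIES]
⇔ NOT p5 OR NOT ((p4 OR p1) IMPLIES (p4 IMPLIES p2)) OR p4   [eliminate IMPLIES]
⇔ NOT p5 OR NOT (NOT (p4 OR p1) OR (p4 IMPLIES p2)) OR p4   [eliminate IMPLIES]
⇔ NOT p5 OR NOT (NOT (p4 OR p1) OR NOT p4 OR p2) OR p4   [eliminate IMPLIES]
⇔ NOT p5 OR (NOT NOT (p4 OR p1) AND NOT NOT p4 AND NOT p2) OR p4   [De Morgan]
⇔ NOT p5 OR ((p4 OR p1) AND NOT NOT p4 AND NOT p2) OR p4   [double negation]
⇔ NOT p5 OR ((p4 OR p1) AND p4 AND NOT p2) OR p4   [double negation]
⇔ NOT p5 OR (p4 AND p4 AND NOT p2) OR (p1 AND p4 AND NOT p2) OR p4   [distribute AND over OR]
⇔ NOT p5 OR p4   [simplify]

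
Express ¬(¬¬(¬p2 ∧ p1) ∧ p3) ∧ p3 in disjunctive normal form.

¬(¬¬(¬p2 ∧ p1) ∧ p3) ∧ p3
= (¬¬¬(¬p2 ∧ p1) ∨ ¬p3) ∧ p3   [De Morgan]
= (¬(¬p2 ∧ p1) ∨ ¬p3) ∧ p3   [double negation]
= (¬¬p2 ∨ ¬p1 ∨ ¬p3) ∧ p3   [De Morgan]
= (p2 ∨ ¬p1 ∨ ¬p3) ∧ p3   [double negation]
= (p2 ∧ p3) ∨ (¬p1 ∧ p3) ∨ (¬p3 ∧ p3)   [distribute ∧ over ∨]
= (p2 ∧ p3) ∨ (¬p1 ∧ p3)   [simplify]

(p2 ∧ p3) ∨ (¬p1 ∧ p3)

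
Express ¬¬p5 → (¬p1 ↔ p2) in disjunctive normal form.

¬p5 ∨ (p1 ∧ ¬p2) ∨ (p2 ∧ ¬p1)

¬¬p5 → (¬p1 ↔ p2)
≡ ¬¬¬p5 ∨ (¬p1 ↔ p2)   — eliminate →
≡ ¬¬¬p5 ∨ ((¬p1 → p2) ∧ (p2 → ¬p1))   — eliminate ↔
≡ ¬¬¬p5 ∨ ((¬¬p1 ∨ p2) ∧ (p2 → ¬p1))   — eliminate →
≡ ¬¬¬p5 ∨ ((¬¬p1 ∨ p2) ∧ (¬p2 ∨ ¬p1))   — eliminate →
≡ ¬p5 ∨ ((¬¬p1 ∨ p2) ∧ (¬p2 ∨ ¬p1))   — double negation
≡ ¬p5 ∨ ((p1 ∨ p2) ∧ (¬p2 ∨ ¬p1))   — double negation
≡ ¬p5 ∨ (p1 ∧ ¬p2) ∨ (p1 ∧ ¬p1) ∨ (p2 ∧ ¬p2) ∨ (p2 ∧ ¬p1)   — distribute ∧ over ∨
≡ ¬p5 ∨ (p1 ∧ ¬p2) ∨ (p2 ∧ ¬p1)   — simplify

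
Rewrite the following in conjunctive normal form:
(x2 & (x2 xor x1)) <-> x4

(x2 & (x2 xor x1)) <-> x4
= ((x2 & (x2 xor x1)) -> x4) & (x4 -> (x2 & (x2 xor x1)))   (eliminate <->)
= (~(x2 & (x2 xor x1)) | x4) & (x4 -> (x2 & (x2 xor x1)))   (eliminate ->)
= (~(x2 & (x2 | x1) & ~(x2 & x1)) | x4) & (x4 -> (x2 & (x2 xor x1)))   (expand xor)
= (~(x2 & (x2 | x1) & ~(x2 & x1)) | x4) & (~x4 | (x2 & (x2 xor x1)))   (eliminate ->)
= (~(x2 & (x2 | x1) & ~(x2 & x1)) | x4) & (~x4 | (x2 & (x2 | x1) & ~(x2 & x1)))   (expand xor)
= (~x2 | ~(x2 | x1) | ~~(x2 & x1) | x4) & (~x4 | (x2 & (x2 | x1) & ~(x2 & x1)))   (De Morgan)
= (~x2 | (~x2 & ~x1) | ~~(x2 & x1) | x4) & (~x4 | (x2 & (x2 | x1) & ~(x2 & x1)))   (De Morgan)
= (~x2 | (~x2 & ~x1) | (x2 & x1) | x4) & (~x4 | (x2 & (x2 | x1) & ~(x2 & x1)))   (double negation)
= (~x2 | (~x2 & ~x1) | (x2 & x1) | x4) & (~x4 | (x2 & (x2 | x1) & (~x2 | ~x1)))   (De Morgan)
= (~x2 | ~x2 | x2 | x4) & (~x2 | ~x2 | x1 | x4) & (~x2 | ~x1 | x2 | x4) & (~x2 | ~x1 | x1 | x4) & (~x4 | x2) & (~x4 | x2 | x1) & (~x4 | ~x2 | ~x1)   (distribute | over &)
= (~x2 | x1 | x4) & (~x4 | x2) & (~x4 | ~x2 | ~x1)   (simplify)

(~x2 | x1 | x4) & (~x4 | x2) & (~x4 | ~x2 | ~x1)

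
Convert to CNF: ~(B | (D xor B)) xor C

~(B | (D xor B)) xor C
= (~(B | (D xor B)) | C) & ~(~(B | (D xor B)) & C)   — expand xor
= (~(B | ((D | B) & ~(D & B))) | C) & ~(~(B | (D xor B)) & C)   — expand xor
= (~(B | ((D | B) & ~(D & B))) | C) & ~(~(B | ((D | B) & ~(D & B))) & C)   — expand xor
= ((~B & ~((D | B) & ~(D & B))) | C) & ~(~(B | ((D | B) & ~(D & B))) & C)   — De Morgan
= ((~B & (~(D | B) | ~~(D & B))) | C) & ~(~(B | ((D | B) & ~(D & B))) & C)   — De Morgan
= ((~B & ((~D & ~B) | ~~(D & B))) | C) & ~(~(B | ((D | B) & ~(D & B))) & C)   — De Morgan
= ((~B & ((~D & ~B) | (D & B))) | C) & ~(~(B | ((D | B) & ~(D & B))) & C)   — double negation
= ((~B & ((~D & ~B) | (D & B))) | C) & (~~(B | ((D | B) & ~(D & B))) | ~C)   — De Morgan
= ((~B & ((~D & ~B) | (D & B))) | C) & (B | ((D | B) & ~(D & B)) | ~C)   — double negation
= ((~B & ((~D & ~B) | (D & B))) | C) & (B | ((D | B) & (~D | ~B)) | ~C)   — De Morgan
= (~B | C) & (~D | D | C) & (~D | B | C) & (~B | D | C) & (~B | B | C) & (B | D | B | ~C) & (B | ~D | ~B | ~C)   — distribute | over &
= (~B | C) & (~D | B | C) & (B | D | ~C)   — simplify

(~B | C) & (~D | B | C) & (B | D | ~C)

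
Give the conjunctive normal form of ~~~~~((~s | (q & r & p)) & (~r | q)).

~~~~~((~s | (q & r & p)) & (~r | q))
⇔ ~~~((~s | (q & r & p)) & (~r | q))   [double negation]
⇔ ~((~s | (q & r & p)) & (~r | q))   [double negation]
⇔ ~(~s | (q & r & p)) | ~(~r | q)   [De Morgan]
⇔ (~~s & ~(q & r & p)) | ~(~r | q)   [De Morgan]
⇔ (s & ~(q & r & p)) | ~(~r | q)   [double negation]
⇔ (s & (~q | ~r | ~p)) | ~(~r | q)   [De Morgan]
⇔ (s & (~q | ~r | ~p)) | (~~r & ~q)   [De Morgan]
⇔ (s & (~q | ~r | ~p)) | (r & ~q)   [double negation]
⇔ (s | r) & (s | ~q) & (~q | ~r | ~p | r) & (~q | ~r | ~p | ~q)   [distribute | over &]
⇔ (s | r) & (s | ~q) & (~q | ~r | ~p)   [simplify]

(s | r) & (s | ~q) & (~q | ~r | ~p)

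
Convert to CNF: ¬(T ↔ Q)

¬(T ↔ Q)
= ¬((T → Q) ∧ (Q → T))
= ¬((¬T ∨ Q) ∧ (Q → T))
= ¬((¬T ∨ Q) ∧ (¬Q ∨ T))
= ¬(¬T ∨ Q) ∨ ¬(¬Q ∨ T)
= (¬¬T ∧ ¬Q) ∨ ¬(¬Q ∨ T)
= (T ∧ ¬Q) ∨ ¬(¬Q ∨ T)
= (T ∧ ¬Q) ∨ (¬¬Q ∧ ¬T)
= (T ∧ ¬Q) ∨ (Q ∧ ¬T)
= (T ∨ Q) ∧ (T ∨ ¬T) ∧ (¬Q ∨ Q) ∧ (¬Q ∨ ¬T)
= (T ∨ Q) ∧ (¬Q ∨ ¬T)

(T ∨ Q) ∧ (¬Q ∨ ¬T)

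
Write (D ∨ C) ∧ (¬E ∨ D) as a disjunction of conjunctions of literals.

D ∨ (C ∧ ¬E)

(D ∨ C) ∧ (¬E ∨ D)
≡ (D ∧ ¬E) ∨ (D ∧ D) ∨ (C ∧ ¬E) ∨ (C ∧ D)
≡ D ∨ (C ∧ ¬E)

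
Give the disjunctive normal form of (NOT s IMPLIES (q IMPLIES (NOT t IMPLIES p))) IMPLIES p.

(NOT s AND q AND NOT t AND NOT p) OR p

(NOT s IMPLIES (q IMPLIES (NOT t IMPLIES p))) IMPLIES p
≡ NOT (NOT s IMPLIES (q IMPLIES (NOT t IMPLIES p))) OR p   (eliminate IMPLIES)
≡ NOT (NOT NOT s OR (q IMPLIES (NOT t IMPLIES p))) OR p   (eliminate IMPLIES)
≡ NOT (NOT NOT s OR NOT q OR (NOT t IMPLIES p)) OR p   (eliminate IMPLIES)
≡ NOT (NOT NOT s OR NOT q OR NOT NOT t OR p) OR p   (eliminate IMPLIES)
≡ (NOT NOT NOT s AND NOT NOT q AND NOT NOT NOT t AND NOT p) OR p   (De Morgan)
≡ (NOT s AND NOT NOT q AND NOT NOT NOT t AND NOT p) OR p   (double negation)
≡ (NOT s AND q AND NOT NOT NOT t AND NOT p) OR p   (double negation)
≡ (NOT s AND q AND NOT t AND NOT p) OR p   (double negation)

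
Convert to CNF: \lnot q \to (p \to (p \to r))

q \lor \lnot p \lor r

\lnot q \to (p \to (p \to r))
≡ \lnot \lnot q \lor (p \to (p \to r))
≡ \lnot \lnot q \lor \lnot p \lor (p \to r)
≡ \lnot \lnot q \lor \lnot p \lor \lnot p \lor r
≡ q \lor \lnot p \lor \lnot p \lor r
≡ q \lor \lnot p \lor r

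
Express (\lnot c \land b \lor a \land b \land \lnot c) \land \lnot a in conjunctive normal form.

\lnot c \land b \land \lnot a

(\lnot c \land b \lor a \land b \land \lnot c) \land \lnot a
⇔ (\lnot c \lor a) \land (\lnot c \lor b) \land (\lnot c \lor \lnot c) \land (b \lor a) \land (b \lor b) \land (b \lor \lnot c) \land \lnot a   [distribute \lor over \land]
⇔ \lnot c \land b \land \lnot a   [simplify]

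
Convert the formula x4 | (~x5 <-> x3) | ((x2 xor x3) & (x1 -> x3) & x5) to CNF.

x4 | (~x5 <-> x3) | ((x2 xor x3) & (x1 -> x3) & x5)
= x4 | ((~x5 -> x3) & (x3 -> ~x5)) | ((x2 xor x3) & (x1 -> x3) & x5)   (eliminate <->)
= x4 | ((~~x5 | x3) & (x3 -> ~x5)) | ((x2 xor x3) & (x1 -> x3) & x5)   (eliminate ->)
= x4 | ((~~x5 | x3) & (~x3 | ~x5)) | ((x2 xor x3) & (x1 -> x3) & x5)   (eliminate ->)
= x4 | ((~~x5 | x3) & (~x3 | ~x5)) | ((x2 | x3) & ~(x2 & x3) & (x1 -> x3) & x5)   (expand xor)
= x4 | ((~~x5 | x3) & (~x3 | ~x5)) | ((x2 | x3) & ~(x2 & x3) & (~x1 | x3) & x5)   (eliminate ->)
= x4 | ((x5 | x3) & (~x3 | ~x5)) | ((x2 | x3) & ~(x2 & x3) & (~x1 | x3) & x5)   (double negation)
= x4 | ((x5 | x3) & (~x3 | ~x5)) | ((x2 | x3) & (~x2 | ~x3) & (~x1 | x3) & x5)   (De Morgan)
= (x4 | x5 | x3 | x2 | x3) & (x4 | x5 | x3 | ~x2 | ~x3) & (x4 | x5 | x3 | ~x1 | x3) & (x4 | x5 | x3 | x5) & (x4 | ~x3 | ~x5 | x2 | x3) & (x4 | ~x3 | ~x5 | ~x2 | ~x3) & (x4 | ~x3 | ~x5 | ~x1 | x3) & (x4 | ~x3 | ~x5 | x5)   (distribute | over &)
= (x4 | x5 | x3) & (x4 | ~x3 | ~x5 | ~x2)   (simplify)

(x4 | x5 | x3) & (x4 | ~x3 | ~x5 | ~x2)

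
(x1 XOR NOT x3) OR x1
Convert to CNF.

x1 OR NOT x3

(x1 XOR NOT x3) OR x1
≡ ((x1 OR NOT x3) AND NOT (x1 AND NOT x3)) OR x1   — expand XOR
≡ ((x1 OR NOT x3) AND (NOT x1 OR NOT NOT x3)) OR x1   — De Morgan
≡ ((x1 OR NOT x3) AND (NOT x1 OR x3)) OR x1   — double negation
≡ (x1 OR NOT x3 OR x1) AND (NOT x1 OR x3 OR x1)   — distribute OR over AND
≡ x1 OR NOT x3   — simplify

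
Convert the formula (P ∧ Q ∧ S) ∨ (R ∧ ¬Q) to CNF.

(P ∨ R) ∧ (P ∨ ¬Q) ∧ (Q ∨ R) ∧ (S ∨ R) ∧ (S ∨ ¬Q)

(P ∧ Q ∧ S) ∨ (R ∧ ¬Q)
⇔ (P ∨ R) ∧ (P ∨ ¬Q) ∧ (Q ∨ R) ∧ (Q ∨ ¬Q) ∧ (S ∨ R) ∧ (S ∨ ¬Q)   [distribute ∨ over ∧]
⇔ (P ∨ R) ∧ (P ∨ ¬Q) ∧ (Q ∨ R) ∧ (S ∨ R) ∧ (S ∨ ¬Q)   [simplify]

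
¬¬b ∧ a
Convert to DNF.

b ∧ a

¬¬b ∧ a
≡ b ∧ a   [double negation]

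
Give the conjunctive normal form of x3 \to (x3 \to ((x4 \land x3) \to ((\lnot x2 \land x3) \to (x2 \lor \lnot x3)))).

\lnot x3 \lor \lnot x4 \lor x2

x3 \to (x3 \to ((x4 \land x3) \to ((\lnot x2 \land x3) \to (x2 \lor \lnot x3))))
≡ \lnot x3 \lor (x3 \to ((x4 \land x3) \to ((\lnot x2 \land x3) \to (x2 \lor \lnot x3))))   [eliminate \to]
≡ \lnot x3 \lor \lnot x3 \lor ((x4 \land x3) \to ((\lnot x2 \land x3) \to (x2 \lor \lnot x3)))   [eliminate \to]
≡ \lnot x3 \lor \lnot x3 \lor \lnot (x4 \land x3) \lor ((\lnot x2 \land x3) \to (x2 \lor \lnot x3))   [eliminate \to]
≡ \lnot x3 \lor \lnot x3 \lor \lnot (x4 \land x3) \lor \lnot (\lnot x2 \land x3) \lor x2 \lor \lnot x3   [eliminate \to]
≡ \lnot x3 \lor \lnot x3 \lor \lnot x4 \lor \lnot x3 \lor \lnot (\lnot x2 \land x3) \lor x2 \lor \lnot x3   [De Morgan]
≡ \lnot x3 \lor \lnot x3 \lor \lnot x4 \lor \lnot x3 \lor \lnot \lnot x2 \lor \lnot x3 \lor x2 \lor \lnot x3   [De Morgan]
≡ \lnot x3 \lor \lnot x3 \lor \lnot x4 \lor \lnot x3 \lor x2 \lor \lnot x3 \lor x2 \lor \lnot x3   [double negation]
≡ \lnot x3 \lor \lnot x4 \lor x2   [simplify]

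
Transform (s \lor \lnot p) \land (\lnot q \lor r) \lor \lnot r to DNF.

s \land \lnot q \lor s \land r \lor \lnot p \land \lnot q \lor \lnot p \land r \lor \lnot r

(s \lor \lnot p) \land (\lnot q \lor r) \lor \lnot r
≡ s \land \lnot q \lor s \land r \lor \lnot p \land \lnot q \lor \lnot p \land r \lor \lnot r   [distribute \land over \lor]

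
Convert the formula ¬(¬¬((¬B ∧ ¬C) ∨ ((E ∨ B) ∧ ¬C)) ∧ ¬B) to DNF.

¬(¬¬((¬B ∧ ¬C) ∨ ((E ∨ B) ∧ ¬C)) ∧ ¬B)
⇔ ¬¬¬((¬B ∧ ¬C) ∨ ((E ∨ B) ∧ ¬C)) ∨ ¬¬B   [De Morgan]
⇔ ¬((¬B ∧ ¬C) ∨ ((E ∨ B) ∧ ¬C)) ∨ ¬¬B   [double negation]
⇔ (¬(¬B ∧ ¬C) ∧ ¬((E ∨ B) ∧ ¬C)) ∨ ¬¬B   [De Morgan]
⇔ ((¬¬B ∨ ¬¬C) ∧ ¬((E ∨ B) ∧ ¬C)) ∨ ¬¬B   [De Morgan]
⇔ ((B ∨ ¬¬C) ∧ ¬((E ∨ B) ∧ ¬C)) ∨ ¬¬B   [double negation]
⇔ ((B ∨ C) ∧ ¬((E ∨ B) ∧ ¬C)) ∨ ¬¬B   [double negation]
⇔ ((B ∨ C) ∧ (¬(E ∨ B) ∨ ¬¬C)) ∨ ¬¬B   [De Morgan]
⇔ ((B ∨ C) ∧ ((¬E ∧ ¬B) ∨ ¬¬C)) ∨ ¬¬B   [De Morgan]
⇔ ((B ∨ C) ∧ ((¬E ∧ ¬B) ∨ C)) ∨ ¬¬B   [double negation]
⇔ ((B ∨ C) ∧ ((¬E ∧ ¬B) ∨ C)) ∨ B   [double negation]
⇔ (B ∧ ¬E ∧ ¬B) ∨ (B ∧ C) ∨ (C ∧ ¬E ∧ ¬B) ∨ (C ∧ C) ∨ B   [distribute ∧ over ∨]
⇔ C ∨ B   [simplify]

C ∨ B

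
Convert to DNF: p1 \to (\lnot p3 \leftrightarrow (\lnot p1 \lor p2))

p1 \to (\lnot p3 \leftrightarrow (\lnot p1 \lor p2))
≡ \lnot p1 \lor (\lnot p3 \leftrightarrow (\lnot p1 \lor p2))   [eliminate \to]
≡ \lnot p1 \lor ((\lnot p3 \to (\lnot p1 \lor p2)) \land ((\lnot p1 \lor p2) \to \lnot p3))   [eliminate \leftrightarrow]
≡ \lnot p1 \lor ((\lnot \lnot p3 \lor \lnot p1 \lor p2) \land ((\lnot p1 \lor p2) \to \lnot p3))   [eliminate \to]
≡ \lnot p1 \lor ((\lnot \lnot p3 \lor \lnot p1 \lor p2) \land (\lnot (\lnot p1 \lor p2) \lor \lnot p3))   [eliminate \to]
≡ \lnot p1 \lor ((p3 \lor \lnot p1 \lor p2) \land (\lnot (\lnot p1 \lor p2) \lor \lnot p3))   [double negation]
≡ \lnot p1 \lor ((p3 \lor \lnot p1 \lor p2) \land ((\lnot \lnot p1 \land \lnot p2) \lor \lnot p3))   [De Morgan]
≡ \lnot p1 \lor ((p3 \lor \lnot p1 \lor p2) \land ((p1 \land \lnot p2) \lor \lnot p3))   [double negation]
≡ \lnot p1 \lor (p3 \land p1 \land \lnot p2) \lor (p3 \land \lnot p3) \lor (\lnot p1 \land p1 \land \lnot p2) \lor (\lnot p1 \land \lnot p3) \lor (p2 \land p1 \land \lnot p2) \lor (p2 \land \lnot p3)   [distribute \land over \lor]
≡ \lnot p1 \lor (p3 \land p1 \land \lnot p2) \lor (p2 \land \lnot p3)   [simplify]

\lnot p1 \lor (p3 \land p1 \land \lnot p2) \lor (p2 \land \lnot p3)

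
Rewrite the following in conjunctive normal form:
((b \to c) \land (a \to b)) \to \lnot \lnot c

((b \to c) \land (a \to b)) \to \lnot \lnot c
≡ \lnot ((b \to c) \land (a \to b)) \lor \lnot \lnot c   [eliminate \to]
≡ \lnot ((\lnot b \lor c) \land (a \to b)) \lor \lnot \lnot c   [eliminate \to]
≡ \lnot ((\lnot b \lor c) \land (\lnot a \lor b)) \lor \lnot \lnot c   [eliminate \to]
≡ \lnot (\lnot b \lor c) \lor \lnot (\lnot a \lor b) \lor \lnot \lnot c   [De Morgan]
≡ (\lnot \lnot b \land \lnot c) \lor \lnot (\lnot a \lor b) \lor \lnot \lnot c   [De Morgan]
≡ (b \land \lnot c) \lor \lnot (\lnot a \lor b) \lor \lnot \lnot c   [double negation]
≡ (b \land \lnot c) \lor (\lnot \lnot a \land \lnot b) \lor \lnot \lnot c   [De Morgan]
≡ (b \land \lnot c) \lor (a \land \lnot b) \lor \lnot \lnot c   [double negation]
≡ (b \land \lnot c) \lor (a \land \lnot b) \lor c   [double negation]
≡ (b \lor a \lor c) \land (b \lor \lnot b \lor c) \land (\lnot c \lor a \lor c) \land (\lnot c \lor \lnot b \lor c)   [distribute \lor over \land]
≡ b \lor a \lor c   [simplify]

b \lor a \lor c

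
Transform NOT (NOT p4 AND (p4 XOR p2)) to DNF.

p4 OR (NOT p4 AND NOT p2)

NOT (NOT p4 AND (p4 XOR p2))
⇔ NOT (NOT p4 AND ((p4 AND NOT p2) OR (NOT p4 AND p2)))
⇔ NOT NOT p4 OR NOT ((p4 AND NOT p2) OR (NOT p4 AND p2))
⇔ p4 OR NOT ((p4 AND NOT p2) OR (NOT p4 AND p2))
⇔ p4 OR (NOT (p4 AND NOT p2) AND NOT (NOT p4 AND p2))
⇔ p4 OR ((NOT p4 OR NOT NOT p2) AND NOT (NOT p4 AND p2))
⇔ p4 OR ((NOT p4 OR p2) AND NOT (NOT p4 AND p2))
⇔ p4 OR ((NOT p4 OR p2) AND (NOT NOT p4 OR NOT p2))
⇔ p4 OR ((NOT p4 OR p2) AND (p4 OR NOT p2))
⇔ p4 OR (NOT p4 AND p4) OR (NOT p4 AND NOT p2) OR (p2 AND p4) OR (p2 AND NOT p2)
⇔ p4 OR (NOT p4 AND NOT p2)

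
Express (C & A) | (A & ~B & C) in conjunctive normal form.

(C & A) | (A & ~B & C)
≡ (C | A) & (C | ~B) & (C | C) & (A | A) & (A | ~B) & (A | C)   (distribute | over &)
≡ C & A   (simplify)

C & A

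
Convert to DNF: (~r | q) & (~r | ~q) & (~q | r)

~r & ~q

(~r | q) & (~r | ~q) & (~q | r)
≡ (~r & ~r & ~q) | (~r & ~r & r) | (~r & ~q & ~q) | (~r & ~q & r) | (q & ~r & ~q) | (q & ~r & r) | (q & ~q & ~q) | (q & ~q & r)
≡ ~r & ~q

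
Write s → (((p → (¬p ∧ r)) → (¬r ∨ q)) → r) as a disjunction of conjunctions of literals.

s → (((p → (¬p ∧ r)) → (¬r ∨ q)) → r)
≡ ¬s ∨ (((p → (¬p ∧ r)) → (¬r ∨ q)) → r)   [eliminate →]
≡ ¬s ∨ ¬((p → (¬p ∧ r)) → (¬r ∨ q)) ∨ r   [eliminate →]
≡ ¬s ∨ ¬(¬(p → (¬p ∧ r)) ∨ ¬r ∨ q) ∨ r   [eliminate →]
≡ ¬s ∨ ¬(¬(¬p ∨ (¬p ∧ r)) ∨ ¬r ∨ q) ∨ r   [eliminate →]
≡ ¬s ∨ (¬¬(¬p ∨ (¬p ∧ r)) ∧ ¬¬r ∧ ¬q) ∨ r   [De Morgan]
≡ ¬s ∨ ((¬p ∨ (¬p ∧ r)) ∧ ¬¬r ∧ ¬q) ∨ r   [double negation]
≡ ¬s ∨ ((¬p ∨ (¬p ∧ r)) ∧ r ∧ ¬q) ∨ r   [double negation]
≡ ¬s ∨ (¬p ∧ r ∧ ¬q) ∨ (¬p ∧ r ∧ r ∧ ¬q) ∨ r   [distribute ∧ over ∨]
≡ ¬s ∨ r   [simplify]

¬s ∨ r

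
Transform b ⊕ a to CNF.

b ⊕ a
⇔ (b ∨ a) ∧ ¬(b ∧ a)   (expand ⊕)
⇔ (b ∨ a) ∧ (¬b ∨ ¬a)   (De Morgan)

(b ∨ a) ∧ (¬b ∨ ¬a)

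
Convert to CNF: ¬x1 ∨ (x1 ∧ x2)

¬x1 ∨ (x1 ∧ x2)
= (¬x1 ∨ x1) ∧ (¬x1 ∨ x2)   [distribute ∨ over ∧]
= ¬x1 ∨ x2   [simplify]

¬x1 ∨ x2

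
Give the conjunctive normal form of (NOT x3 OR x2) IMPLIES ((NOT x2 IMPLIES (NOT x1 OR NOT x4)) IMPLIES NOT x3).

NOT x2 OR NOT x3

(NOT x3 OR x2) IMPLIES ((NOT x2 IMPLIES (NOT x1 OR NOT x4)) IMPLIES NOT x3)
= NOT (NOT x3 OR x2) OR ((NOT x2 IMPLIES (NOT x1 OR NOT x4)) IMPLIES NOT x3)   (eliminate IMPLIES)
= NOT (NOT x3 OR x2) OR NOT (NOT x2 IMPLIES (NOT x1 OR NOT x4)) OR NOT x3   (eliminate IMPLIES)
= NOT (NOT x3 OR x2) OR NOT (NOT NOT x2 OR NOT x1 OR NOT x4) OR NOT x3   (eliminate IMPLIES)
= (NOT NOT x3 AND NOT x2) OR NOT (NOT NOT x2 OR NOT x1 OR NOT x4) OR NOT x3   (De Morgan)
= (x3 AND NOT x2) OR NOT (NOT NOT x2 OR NOT x1 OR NOT x4) OR NOT x3   (double negation)
= (x3 AND NOT x2) OR (NOT NOT NOT x2 AND NOT NOT x1 AND NOT NOT x4) OR NOT x3   (De Morgan)
= (x3 AND NOT x2) OR (NOT x2 AND NOT NOT x1 AND NOT NOT x4) OR NOT x3   (double negation)
= (x3 AND NOT x2) OR (NOT x2 AND x1 AND NOT NOT x4) OR NOT x3   (double negation)
= (x3 AND NOT x2) OR (NOT x2 AND x1 AND x4) OR NOT x3   (double negation)
= (x3 OR NOT x2 OR NOT x3) AND (x3 OR x1 OR NOT x3) AND (x3 OR x4 OR NOT x3) AND (NOT x2 OR NOT x2 OR NOT x3) AND (NOT x2 OR x1 OR NOT x3) AND (NOT x2 OR x4 OR NOT x3)   (distribute OR over AND)
= NOT x2 OR NOT x3   (simplify)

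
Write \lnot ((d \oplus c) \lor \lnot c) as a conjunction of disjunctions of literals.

(\lnot c \lor d) \land c

\lnot ((d \oplus c) \lor \lnot c)
≡ \lnot ((d \lor c) \land \lnot (d \land c) \lor \lnot c)   [expand \oplus]
≡ \lnot ((d \lor c) \land \lnot (d \land c)) \land \lnot \lnot c   [De Morgan]
≡ (\lnot (d \lor c) \lor \lnot \lnot (d \land c)) \land \lnot \lnot c   [De Morgan]
≡ (\lnot d \land \lnot c \lor \lnot \lnot (d \land c)) \land \lnot \lnot c   [De Morgan]
≡ (\lnot d \land \lnot c \lor d \land c) \land \lnot \lnot c   [double negation]
≡ (\lnot d \land \lnot c \lor d \land c) \land c   [double negation]
≡ (\lnot d \lor d) \land (\lnot d \lor c) \land (\lnot c \lor d) \land (\lnot c \lor c) \land c   [distribute \lor over \land]
≡ (\lnot c \lor d) \land c   [simplify]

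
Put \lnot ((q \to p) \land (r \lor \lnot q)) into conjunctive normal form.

\lnot ((q \to p) \land (r \lor \lnot q))
≡ \lnot ((\lnot q \lor p) \land (r \lor \lnot q))   [eliminate \to]
≡ \lnot (\lnot q \lor p) \lor \lnot (r \lor \lnot q)   [De Morgan]
≡ (\lnot \lnot q \land \lnot p) \lor \lnot (r \lor \lnot q)   [De Morgan]
≡ (q \land \lnot p) \lor \lnot (r \lor \lnot q)   [double negation]
≡ (q \land \lnot p) \lor (\lnot r \land \lnot \lnot q)   [De Morgan]
≡ (q \land \lnot p) \lor (\lnot r \land q)   [double negation]
≡ (q \lor \lnot r) \land (q \lor q) \land (\lnot p \lor \lnot r) \land (\lnot p \lor q)   [distribute \lor over \land]
≡ q \land (\lnot p \lor \lnot r)   [simplify]

q \land (\lnot p \lor \lnot r)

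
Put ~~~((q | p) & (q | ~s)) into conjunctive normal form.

~~~((q | p) & (q | ~s))
≡ ~((q | p) & (q | ~s))   [double negation]
≡ ~(q | p) | ~(q | ~s)   [De Morgan]
≡ (~q & ~p) | ~(q | ~s)   [De Morgan]
≡ (~q & ~p) | (~q & ~~s)   [De Morgan]
≡ (~q & ~p) | (~q & s)   [double negation]
≡ (~q | ~q) & (~q | s) & (~p | ~q) & (~p | s)   [distribute | over &]
≡ ~q & (~p | s)   [simplify]

~q & (~p | s)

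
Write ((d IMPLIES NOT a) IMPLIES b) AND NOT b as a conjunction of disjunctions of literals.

((d IMPLIES NOT a) IMPLIES b) AND NOT b
≡ (NOT (d IMPLIES NOT a) OR b) AND NOT b   (eliminate IMPLIES)
≡ (NOT (NOT d OR NOT a) OR b) AND NOT b   (eliminate IMPLIES)
≡ ((NOT NOT d AND NOT NOT a) OR b) AND NOT b   (De Morgan)
≡ ((d AND NOT NOT a) OR b) AND NOT b   (double negation)
≡ ((d AND a) OR b) AND NOT b   (double negation)
≡ (d OR b) AND (a OR b) AND NOT b   (distribute OR over AND)

(d OR b) AND (a OR b) AND NOT b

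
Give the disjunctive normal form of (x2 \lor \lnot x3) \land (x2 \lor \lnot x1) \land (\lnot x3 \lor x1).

(x2 \lor \lnot x3) \land (x2 \lor \lnot x1) \land (\lnot x3 \lor x1)
⇔ (x2 \land x2 \land \lnot x3) \lor (x2 \land x2 \land x1) \lor (x2 \land \lnot x1 \land \lnot x3) \lor (x2 \land \lnot x1 \land x1) \lor (\lnot x3 \land x2 \land \lnot x3) \lor (\lnot x3 \land x2 \land x1) \lor (\lnot x3 \land \lnot x1 \land \lnot x3) \lor (\lnot x3 \land \lnot x1 \land x1)   [distribute \land over \lor]
⇔ (x2 \land \lnot x3) \lor (x2 \land x1) \lor (\lnot x3 \land \lnot x1)   [simplify]

(x2 \land \lnot x3) \lor (x2 \land x1) \lor (\lnot x3 \land \lnot x1)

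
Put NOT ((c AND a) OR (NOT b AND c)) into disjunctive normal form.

NOT ((c AND a) OR (NOT b AND c))
⇔ NOT (c AND a) AND NOT (NOT b AND c)
⇔ (NOT c OR NOT a) AND NOT (NOT b AND c)
⇔ (NOT c OR NOT a) AND (NOT NOT b OR NOT c)
⇔ (NOT c OR NOT a) AND (b OR NOT c)
⇔ (NOT c AND b) OR (NOT c AND NOT c) OR (NOT a AND b) OR (NOT a AND NOT c)
⇔ NOT c OR (NOT a AND b)

NOT c OR (NOT a AND b)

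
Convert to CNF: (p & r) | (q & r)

(p | q) & r

(p & r) | (q & r)
= (p | q) & (p | r) & (r | q) & (r | r)   — distribute | over &
= (p | q) & r   — simplify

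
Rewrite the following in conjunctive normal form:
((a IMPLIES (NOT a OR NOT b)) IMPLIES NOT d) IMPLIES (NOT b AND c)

((a IMPLIES (NOT a OR NOT b)) IMPLIES NOT d) IMPLIES (NOT b AND c)
= NOT ((a IMPLIES (NOT a OR NOT b)) IMPLIES NOT d) OR (NOT b AND c)   [eliminate IMPLIES]
= NOT (NOT (a IMPLIES (NOT a OR NOT b)) OR NOT d) OR (NOT b AND c)   [eliminate IMPLIES]
= NOT (NOT (NOT a OR NOT a OR NOT b) OR NOT d) OR (NOT b AND c)   [eliminate IMPLIES]
= (NOT NOT (NOT a OR NOT a OR NOT b) AND NOT NOT d) OR (NOT b AND c)   [De Morgan]
= ((NOT a OR NOT a OR NOT b) AND NOT NOT d) OR (NOT b AND c)   [double negation]
= ((NOT a OR NOT a OR NOT b) AND d) OR (NOT b AND c)   [double negation]
= (NOT a OR NOT a OR NOT b OR NOT b) AND (NOT a OR NOT a OR NOT b OR c) AND (d OR NOT b) AND (d OR c)   [distribute OR over AND]
= (NOT a OR NOT b) AND (d OR NOT b) AND (d OR c)   [simplify]

(NOT a OR NOT b) AND (d OR NOT b) AND (d OR c)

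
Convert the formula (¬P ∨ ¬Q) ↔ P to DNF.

P ∧ ¬Q

(¬P ∨ ¬Q) ↔ P
= ((¬P ∨ ¬Q) → P) ∧ (P → (¬P ∨ ¬Q))   — eliminate ↔
= (¬(¬P ∨ ¬Q) ∨ P) ∧ (P → (¬P ∨ ¬Q))   — eliminate →
= (¬(¬P ∨ ¬Q) ∨ P) ∧ (¬P ∨ ¬P ∨ ¬Q)   — eliminate →
= ((¬¬P ∧ ¬¬Q) ∨ P) ∧ (¬P ∨ ¬P ∨ ¬Q)   — De Morgan
= ((P ∧ ¬¬Q) ∨ P) ∧ (¬P ∨ ¬P ∨ ¬Q)   — double negation
= ((P ∧ Q) ∨ P) ∧ (¬P ∨ ¬P ∨ ¬Q)   — double negation
= (P ∧ Q ∧ ¬P) ∨ (P ∧ Q ∧ ¬P) ∨ (P ∧ Q ∧ ¬Q) ∨ (P ∧ ¬P) ∨ (P ∧ ¬P) ∨ (P ∧ ¬Q)   — distribute ∧ over ∨
= P ∧ ¬Q   — simplify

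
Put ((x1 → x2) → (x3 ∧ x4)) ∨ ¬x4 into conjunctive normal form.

((x1 → x2) → (x3 ∧ x4)) ∨ ¬x4
⇔ ¬(x1 → x2) ∨ (x3 ∧ x4) ∨ ¬x4   — eliminate →
⇔ ¬(¬x1 ∨ x2) ∨ (x3 ∧ x4) ∨ ¬x4   — eliminate →
⇔ (¬¬x1 ∧ ¬x2) ∨ (x3 ∧ x4) ∨ ¬x4   — De Morgan
⇔ (x1 ∧ ¬x2) ∨ (x3 ∧ x4) ∨ ¬x4   — double negation
⇔ (x1 ∨ x3 ∨ ¬x4) ∧ (x1 ∨ x4 ∨ ¬x4) ∧ (¬x2 ∨ x3 ∨ ¬x4) ∧ (¬x2 ∨ x4 ∨ ¬x4)   — distribute ∨ over ∧
⇔ (x1 ∨ x3 ∨ ¬x4) ∧ (¬x2 ∨ x3 ∨ ¬x4)   — simplify

(x1 ∨ x3 ∨ ¬x4) ∧ (¬x2 ∨ x3 ∨ ¬x4)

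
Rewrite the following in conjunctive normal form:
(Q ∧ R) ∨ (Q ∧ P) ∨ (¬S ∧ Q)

Q ∧ (R ∨ P ∨ ¬S)

(Q ∧ R) ∨ (Q ∧ P) ∨ (¬S ∧ Q)
≡ (Q ∨ Q ∨ ¬S) ∧ (Q ∨ Q ∨ Q) ∧ (Q ∨ P ∨ ¬S) ∧ (Q ∨ P ∨ Q) ∧ (R ∨ Q ∨ ¬S) ∧ (R ∨ Q ∨ Q) ∧ (R ∨ P ∨ ¬S) ∧ (R ∨ P ∨ Q)   [distribute ∨ over ∧]
≡ Q ∧ (R ∨ P ∨ ¬S)   [simplify]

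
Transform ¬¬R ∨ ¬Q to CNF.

¬¬R ∨ ¬Q
≡ R ∨ ¬Q   [double negation]

R ∨ ¬Q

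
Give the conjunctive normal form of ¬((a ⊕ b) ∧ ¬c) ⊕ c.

¬((a ⊕ b) ∧ ¬c) ⊕ c
= (¬((a ⊕ b) ∧ ¬c) ∨ c) ∧ ¬(¬((a ⊕ b) ∧ ¬c) ∧ c)   — expand ⊕
= (¬((a ∨ b) ∧ ¬(a ∧ b) ∧ ¬c) ∨ c) ∧ ¬(¬((a ⊕ b) ∧ ¬c) ∧ c)   — expand ⊕
= (¬((a ∨ b) ∧ ¬(a ∧ b) ∧ ¬c) ∨ c) ∧ ¬(¬((a ∨ b) ∧ ¬(a ∧ b) ∧ ¬c) ∧ c)   — expand ⊕
= (¬(a ∨ b) ∨ ¬¬(a ∧ b) ∨ ¬¬c ∨ c) ∧ ¬(¬((a ∨ b) ∧ ¬(a ∧ b) ∧ ¬c) ∧ c)   — De Morgan
= ((¬a ∧ ¬b) ∨ ¬¬(a ∧ b) ∨ ¬¬c ∨ c) ∧ ¬(¬((a ∨ b) ∧ ¬(a ∧ b) ∧ ¬c) ∧ c)   — De Morgan
= ((¬a ∧ ¬b) ∨ (a ∧ b) ∨ ¬¬c ∨ c) ∧ ¬(¬((a ∨ b) ∧ ¬(a ∧ b) ∧ ¬c) ∧ c)   — double negation
= ((¬a ∧ ¬b) ∨ (a ∧ b) ∨ c ∨ c) ∧ ¬(¬((a ∨ b) ∧ ¬(a ∧ b) ∧ ¬c) ∧ c)   — double negation
= ((¬a ∧ ¬b) ∨ (a ∧ b) ∨ c ∨ c) ∧ (¬¬((a ∨ b) ∧ ¬(a ∧ b) ∧ ¬c) ∨ ¬c)   — De Morgan
= ((¬a ∧ ¬b) ∨ (a ∧ b) ∨ c ∨ c) ∧ (((a ∨ b) ∧ ¬(a ∧ b) ∧ ¬c) ∨ ¬c)   — double negation
= ((¬a ∧ ¬b) ∨ (a ∧ b) ∨ c ∨ c) ∧ (((a ∨ b) ∧ (¬a ∨ ¬b) ∧ ¬c) ∨ ¬c)   — De Morgan
= (¬a ∨ a ∨ c ∨ c) ∧ (¬a ∨ b ∨ c ∨ c) ∧ (¬b ∨ a ∨ c ∨ c) ∧ (¬b ∨ b ∨ c ∨ c) ∧ (a ∨ b ∨ ¬c) ∧ (¬a ∨ ¬b ∨ ¬c) ∧ (¬c ∨ ¬c)   — distribute ∨ over ∧
= (¬a ∨ b ∨ c) ∧ (¬b ∨ a ∨ c) ∧ ¬c   — simplify

(¬a ∨ b ∨ c) ∧ (¬b ∨ a ∨ c) ∧ ¬c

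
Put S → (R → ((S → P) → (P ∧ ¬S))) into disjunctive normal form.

¬S ∨ ¬R ∨ (S ∧ ¬P)

S → (R → ((S → P) → (P ∧ ¬S)))
⇔ ¬S ∨ (R → ((S → P) → (P ∧ ¬S)))   (eliminate →)
⇔ ¬S ∨ ¬R ∨ ((S → P) → (P ∧ ¬S))   (eliminate →)
⇔ ¬S ∨ ¬R ∨ ¬(S → P) ∨ (P ∧ ¬S)   (eliminate →)
⇔ ¬S ∨ ¬R ∨ ¬(¬S ∨ P) ∨ (P ∧ ¬S)   (eliminate →)
⇔ ¬S ∨ ¬R ∨ (¬¬S ∧ ¬P) ∨ (P ∧ ¬S)   (De Morgan)
⇔ ¬S ∨ ¬R ∨ (S ∧ ¬P) ∨ (P ∧ ¬S)   (double negation)
⇔ ¬S ∨ ¬R ∨ (S ∧ ¬P)   (simplify)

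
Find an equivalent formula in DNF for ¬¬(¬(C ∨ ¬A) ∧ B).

¬¬(¬(C ∨ ¬A) ∧ B)
≡ ¬(C ∨ ¬A) ∧ B   (double negation)
≡ ¬C ∧ ¬¬A ∧ B   (De Morgan)
≡ ¬C ∧ A ∧ B   (double negation)

¬C ∧ A ∧ B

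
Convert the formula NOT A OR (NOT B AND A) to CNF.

NOT A OR NOT B

NOT A OR (NOT B AND A)
⇔ (NOT A OR NOT B) AND (NOT A OR A)
⇔ NOT A OR NOT B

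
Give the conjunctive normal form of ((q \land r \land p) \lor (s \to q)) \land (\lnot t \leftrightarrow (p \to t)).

(q \lor \lnot s) \land (t \lor \lnot p) \land \lnot t

((q \land r \land p) \lor (s \to q)) \land (\lnot t \leftrightarrow (p \to t))
≡ ((q \land r \land p) \lor \lnot s \lor q) \land (\lnot t \leftrightarrow (p \to t))
≡ ((q \land r \land p) \lor \lnot s \lor q) \land (\lnot t \to (p \to t)) \land ((p \to t) \to \lnot t)
≡ ((q \land r \land p) \lor \lnot s \lor q) \land (\lnot \lnot t \lor (p \to t)) \land ((p \to t) \to \lnot t)
≡ ((q \land r \land p) \lor \lnot s \lor q) \land (\lnot \lnot t \lor \lnot p \lor t) \land ((p \to t) \to \lnot t)
≡ ((q \land r \land p) \lor \lnot s \lor q) \land (\lnot \lnot t \lor \lnot p \lor t) \land (\lnot (p \to t) \lor \lnot t)
≡ ((q \land r \land p) \lor \lnot s \lor q) \land (\lnot \lnot t \lor \lnot p \lor t) \land (\lnot (\lnot p \lor t) \lor \lnot t)
≡ ((q \land r \land p) \lor \lnot s \lor q) \land (t \lor \lnot p \lor t) \land (\lnot (\lnot p \lor t) \lor \lnot t)
≡ ((q \land r \land p) \lor \lnot s \lor q) \land (t \lor \lnot p \lor t) \land ((\lnot \lnot p \land \lnot t) \lor \lnot t)
≡ ((q \land r \land p) \lor \lnot s \lor q) \land (t \lor \lnot p \lor t) \land ((p \land \lnot t) \lor \lnot t)
≡ (q \lor \lnot s \lor q) \land (r \lor \lnot s \lor q) \land (p \lor \lnot s \lor q) \land (t \lor \lnot p \lor t) \land (p \lor \lnot t) \land (\lnot t \lor \lnot t)
≡ (q \lor \lnot s) \land (t \lor \lnot p) \land \lnot t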